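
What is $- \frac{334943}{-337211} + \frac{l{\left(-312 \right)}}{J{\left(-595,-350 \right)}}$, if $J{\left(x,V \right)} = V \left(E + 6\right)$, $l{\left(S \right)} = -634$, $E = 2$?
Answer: $\frac{82259441}{67442200} \approx 1.2197$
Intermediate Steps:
$J{\left(x,V \right)} = 8 V$ ($J{\left(x,V \right)} = V \left(2 + 6\right) = V 8 = 8 V$)
$- \frac{334943}{-337211} + \frac{l{\left(-312 \right)}}{J{\left(-595,-350 \right)}} = - \frac{334943}{-337211} - \frac{634}{8 \left(-350\right)} = \left(-334943\right) \left(- \frac{1}{337211}\right) - \frac{634}{-2800} = \frac{47849}{48173} - - \frac{317}{1400} = \frac{47849}{48173} + \frac{317}{1400} = \frac{82259441}{67442200}$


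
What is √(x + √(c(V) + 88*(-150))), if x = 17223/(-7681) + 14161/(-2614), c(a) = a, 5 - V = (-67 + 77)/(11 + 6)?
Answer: √(-892387959285214738 + 102798523555098780*I*√16949)/341328278 ≈ 7.3303 + 7.8354*I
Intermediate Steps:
V = 75/17 (V = 5 - (-67 + 77)/(11 + 6) = 5 - 10/17 = 75/17 ≈ 4.4118)
x = -153791563/20078134 (x = 17223*(-1/7681) + 14161*(-1/2614) = -17223/7681 - 14161/2614 = -153791563/20078134 ≈ -7.6597)
√(x + √(c(V) + 88*(-150))) = √(-153791563/20078134 + √(75/17 + 88*(-150))) = √(-153791563/20078134 + √(75/17 - 13200)) = √(-153791563/20078134 + √(-224325/17)) = √(-153791563/20078134 + 15*I*√16949/17)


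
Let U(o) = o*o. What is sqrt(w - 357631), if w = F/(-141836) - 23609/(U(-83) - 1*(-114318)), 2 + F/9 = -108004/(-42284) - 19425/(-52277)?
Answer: I*sqrt(2256701711947060220343885593560059786)/2511998538244162 ≈ 598.02*I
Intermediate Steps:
U(o) = o**2
F = 148538502/17826457 (F = -18 + 9*(-108004/(-42284) - 19425/(-52277)) = -18 + 9*(-108004*(-1/42284) - 19425*(-1/52277)) = -18 + 9*(871/341 + 19425/52277) = -18 + 9*(52157192/17826457) = -18 + 469414728/17826457 = 148538502/17826457 ≈ 8.3325)
w = -489440876931431/2511998538244162 (w = (148538502/17826457)/(-141836) - 23609/((-83)**2 - 1*(-114318)) = (148538502/17826457)*(-1/141836) - 23609/(6889 + 114318) = -74269251/1264216677526 - 23609/121207 = -489440876931431/2511998538244162 ≈ -0.19484)
sqrt(w - 357631) = sqrt(-489440876931431/2511998538244162 - 357631) = sqrt(-898369038671674831653/2511998538244162) = I*sqrt(2256701711947060220343885593560059786)/2511998538244162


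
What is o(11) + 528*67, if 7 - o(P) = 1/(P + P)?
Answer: 778425/22 ≈ 35383.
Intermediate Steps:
o(P) = 7 - 1/(2*P) (o(P) = 7 - 1/(P + P) = 7 - 1/(2*P))
o(11) + 528*67 = (7 - 1/2/11) + 528*67 = (7 - 1/2*1/11) + 35376 = (7 - 1/22) + 35376 = 153/22 + 35376 = 778425/22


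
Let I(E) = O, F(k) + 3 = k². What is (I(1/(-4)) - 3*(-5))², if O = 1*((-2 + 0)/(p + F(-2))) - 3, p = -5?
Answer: 625/4 ≈ 156.25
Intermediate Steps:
F(k) = -3 + k²
O = -5/2 (O = 1*((-2 + 0)/(-5 + (-3 + (-2)²))) - 3 = 1*(-2/(-5 + (-3 + 4))) - 3 = 1*(-2/(-5 + 1)) - 3 = 1*(-2/(-4)) - 3 = 1*(-2*(-¼)) - 3 = 1*(½) - 3 = ½ - 3 = -5/2 ≈ -2.5000)
I(E) = -5/2
(I(1/(-4)) - 3*(-5))² = (-5/2 - 3*(-5))² = (-5/2 + 15)² = (25/2)² = 625/4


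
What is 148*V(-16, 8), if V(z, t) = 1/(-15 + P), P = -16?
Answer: -148/31 ≈ -4.7742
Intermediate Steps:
V(z, t) = -1/31 (V(z, t) = 1/(-15 - 16) = 1/(-31) = -1/31)
148*V(-16, 8) = 148*(-1/31) = -148/31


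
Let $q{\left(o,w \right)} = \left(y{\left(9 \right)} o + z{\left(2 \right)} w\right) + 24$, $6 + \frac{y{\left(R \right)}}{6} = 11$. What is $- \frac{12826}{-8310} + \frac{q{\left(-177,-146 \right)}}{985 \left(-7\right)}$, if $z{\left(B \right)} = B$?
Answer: $\frac{2695769}{1145949} \approx 2.3524$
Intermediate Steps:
$y{\left(R \right)} = 30$ ($y{\left(R \right)} = -36 + 6 \cdot 11 = -36 + 66 = 30$)
$q{\left(o,w \right)} = 24 + 2 w + 30 o$ ($q{\left(o,w \right)} = \left(30 o + 2 w\right) + 24 = \left(2 w + 30 o\right) + 24 = 24 + 2 w + 30 o$)
$- \frac{12826}{-8310} + \frac{q{\left(-177,-146 \right)}}{985 \left(-7\right)} = - \frac{12826}{-8310} + \frac{24 + 2 \left(-146\right) + 30 \left(-177\right)}{985 \left(-7\right)} = \left(-12826\right) \left(- \frac{1}{8310}\right) + \frac{24 - 292 - 5310}{-6895} = \frac{6413}{4155} - - \frac{5578}{6895} = \frac{6413}{4155} + \frac{5578}{6895} = \frac{2695769}{1145949}$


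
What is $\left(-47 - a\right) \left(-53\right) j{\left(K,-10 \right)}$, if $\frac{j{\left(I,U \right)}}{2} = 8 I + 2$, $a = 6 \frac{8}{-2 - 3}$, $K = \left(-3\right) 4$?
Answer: $- \frac{1863268}{5} \approx -3.7265 \cdot 10^{5}$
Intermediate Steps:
$K = -12$
$a = - \frac{48}{5}$ ($a = 6 \frac{8}{-2 - 3} = 6 \frac{8}{-5} = 6 \cdot 8 \left(- \frac{1}{5}\right) = 6 \left(- \frac{8}{5}\right) = - \frac{48}{5} \approx -9.6$)
$j{\left(I,U \right)} = 4 + 16 I$ ($j{\left(I,U \right)} = 2 \left(8 I + 2\right) = 2 \left(2 + 8 I\right) = 4 + 16 I$)
$\left(-47 - a\right) \left(-53\right) j{\left(K,-10 \right)} = \left(-47 - - \frac{48}{5}\right) \left(-53\right) \left(4 + 16 \left(-12\right)\right) = \left(-47 + \frac{48}{5}\right) \left(-53\right) \left(4 - 192\right) = \left(- \frac{187}{5}\right) \left(-53\right) \left(-188\right) = \frac{9911}{5} \left(-188\right) = - \frac{1863268}{5}$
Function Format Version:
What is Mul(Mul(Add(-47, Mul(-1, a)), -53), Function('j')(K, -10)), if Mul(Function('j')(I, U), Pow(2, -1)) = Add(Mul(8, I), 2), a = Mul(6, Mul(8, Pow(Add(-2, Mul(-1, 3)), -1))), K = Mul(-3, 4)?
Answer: Rational(-1863268, 5) ≈ -3.7265e+5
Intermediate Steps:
K = -12
a = Rational(-48, 5) (a = Mul(6, Mul(8, Pow(Add(-2, -3), -1))) = Mul(6, Mul(8, Pow(-5, -1))) = Mul(6, Mul(8, Rational(-1, 5))) = Mul(6, Rational(-8, 5)) = Rational(-48, 5) ≈ -9.6000)
Function('j')(I, U) = Add(4, Mul(16, I)) (Function('j')(I, U) = Mul(2, Add(Mul(8, I), 2)) = Mul(2, Add(2, Mul(8, I))) = Add(4, Mul(16, I)))
Mul(Mul(Add(-47, Mul(-1, a)), -53), Function('j')(K, -10)) = Mul(Mul(Add(-47, Mul(-1, Rational(-48, 5))), -53), Add(4, Mul(16, -12))) = Mul(Mul(Add(-47, Rational(48, 5)), -53), Add(4, -192)) = Mul(Mul(Rational(-187, 5), -53), -188) = Mul(Rational(9911, 5), -188) = Rational(-1863268, 5)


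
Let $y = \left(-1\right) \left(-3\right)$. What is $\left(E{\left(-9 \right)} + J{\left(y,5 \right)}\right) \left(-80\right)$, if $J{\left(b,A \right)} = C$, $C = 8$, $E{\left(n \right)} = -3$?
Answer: $-400$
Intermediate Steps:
$y = 3$
$J{\left(b,A \right)} = 8$
$\left(E{\left(-9 \right)} + J{\left(y,5 \right)}\right) \left(-80\right) = \left(-3 + 8\right) \left(-80\right) = 5 \left(-80\right) = -400$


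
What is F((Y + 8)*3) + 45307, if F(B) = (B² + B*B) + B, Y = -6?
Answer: 45385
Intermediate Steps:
F(B) = B + 2*B² (F(B) = (B² + B²) + B = 2*B² + B = B + 2*B²)
F((Y + 8)*3) + 45307 = ((-6 + 8)*3)*(1 + 2*((-6 + 8)*3)) + 45307 = (2*3)*(1 + 2*(2*3)) + 45307 = 6*(1 + 2*6) + 45307 = 6*(1 + 12) + 45307 = 6*13 + 45307 = 78 + 45307 = 45385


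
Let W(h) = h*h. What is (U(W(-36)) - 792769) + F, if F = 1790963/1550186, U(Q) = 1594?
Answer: -39563439277/50006 ≈ -7.9117e+5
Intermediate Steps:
W(h) = h²
F = 57773/50006 (F = 1790963*(1/1550186) = 57773/50006 ≈ 1.1553)
(U(W(-36)) - 792769) + F = (1594 - 792769) + 57773/50006 = -791175 + 57773/50006 = -39563439277/50006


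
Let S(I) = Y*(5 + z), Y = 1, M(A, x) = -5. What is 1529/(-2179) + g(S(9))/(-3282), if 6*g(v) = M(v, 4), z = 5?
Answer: -30098173/42908868 ≈ -0.70144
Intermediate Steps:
S(I) = 10 (S(I) = 1*(5 + 5) = 1*10 = 10)
g(v) = -5/6 (g(v) = (1/6)*(-5) = -5/6)
1529/(-2179) + g(S(9))/(-3282) = 1529/(-2179) - 5/6/(-3282) = 1529*(-1/2179) - 5/6*(-1/3282) = -1529/2179 + 5/19692 = -30098173/42908868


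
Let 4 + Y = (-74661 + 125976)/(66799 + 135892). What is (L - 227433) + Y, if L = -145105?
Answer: -75510859207/202691 ≈ -3.7254e+5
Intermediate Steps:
Y = -759449/202691 (Y = -4 + (-74661 + 125976)/(66799 + 135892) = -4 + 51315/202691 = -759449/202691 ≈ -3.7468)
(L - 227433) + Y = (-145105 - 227433) - 759449/202691 = -372538 - 759449/202691 = -75510859207/202691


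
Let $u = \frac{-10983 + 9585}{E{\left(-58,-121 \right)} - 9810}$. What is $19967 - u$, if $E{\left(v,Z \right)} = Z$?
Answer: $\frac{198290879}{9931} \approx 19967.0$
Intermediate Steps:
$u = \frac{1398}{9931}$ ($u = \frac{-10983 + 9585}{-121 - 9810} = - \frac{1398}{-121 - 9810} = - \frac{1398}{-9931} = \left(-1398\right) \left(- \frac{1}{9931}\right) = \frac{1398}{9931} \approx 0.14077$)
$19967 - u = 19967 - \frac{1398}{9931} = \frac{198290879}{9931}$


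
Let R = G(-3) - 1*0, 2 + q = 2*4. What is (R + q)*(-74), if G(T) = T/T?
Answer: -518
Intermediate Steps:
G(T) = 1
q = 6 (q = -2 + 2*4 = -2 + 8 = 6)
R = 1 (R = 1 - 1*0 = 1 + 0 = 1)
(R + q)*(-74) = (1 + 6)*(-74) = 7*(-74) = -518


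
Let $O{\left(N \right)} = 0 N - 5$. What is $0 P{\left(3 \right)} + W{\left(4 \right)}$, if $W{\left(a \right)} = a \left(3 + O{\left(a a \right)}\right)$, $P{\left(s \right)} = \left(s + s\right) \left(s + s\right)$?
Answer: $-8$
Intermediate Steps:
$O{\left(N \right)} = -5$ ($O{\left(N \right)} = 0 - 5 = -5$)
$P{\left(s \right)} = 4 s^{2}$ ($P{\left(s \right)} = 2 s 2 s = 4 s^{2}$)
$W{\left(a \right)} = - 2 a$ ($W{\left(a \right)} = a \left(3 - 5\right) = a \left(-2\right) = - 2 a$)
$0 P{\left(3 \right)} + W{\left(4 \right)} = 0 \cdot 4 \cdot 3^{2} - 8 = 0 \cdot 4 \cdot 9 - 8 = 0 \cdot 36 - 8 = 0 - 8 = -8$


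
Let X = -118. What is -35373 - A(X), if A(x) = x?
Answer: -35255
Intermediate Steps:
-35373 - A(X) = -35373 - 1*(-118) = -35373 + 118 = -35255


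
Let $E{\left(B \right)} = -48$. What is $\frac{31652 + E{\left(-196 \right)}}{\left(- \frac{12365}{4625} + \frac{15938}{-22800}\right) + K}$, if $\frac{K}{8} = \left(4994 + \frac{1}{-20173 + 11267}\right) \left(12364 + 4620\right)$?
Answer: $\frac{59361015741600}{1274493910543127327} \approx 4.6576 \cdot 10^{-5}$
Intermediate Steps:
$K = \frac{3021559783968}{4453}$ ($K = 8 \left(4994 + \frac{1}{-20173 + 11267}\right) \left(12364 + 4620\right) = 8 \left(4994 + \frac{1}{-8906}\right) 16984 = 8 \left(4994 - \frac{1}{8906}\right) 16984 = 8 \cdot \frac{44476563}{8906} \cdot 16984 = 8 \cdot \frac{377694972996}{4453} = \frac{3021559783968}{4453} \approx 6.7854 \cdot 10^{8}$)
$\frac{31652 + E{\left(-196 \right)}}{\left(- \frac{12365}{4625} + \frac{15938}{-22800}\right) + K} = \frac{31652 - 48}{\left(- \frac{12365}{4625} + \frac{15938}{-22800}\right) + \frac{3021559783968}{4453}} = \frac{31604}{\left(\left(-12365\right) \frac{1}{4625} + 15938 \left(- \frac{1}{22800}\right)\right) + \frac{3021559783968}{4453}} = \frac{31604}{\left(- \frac{2473}{925} - \frac{7969}{11400}\right) + \frac{3021559783968}{4453}} = \frac{31604}{- \frac{1422541}{421800} + \frac{3021559783968}{4453}} = \frac{31604}{\frac{1274493910543127327}{1878275400}} = 31604 \cdot \frac{1878275400}{1274493910543127327} = \frac{59361015741600}{1274493910543127327}$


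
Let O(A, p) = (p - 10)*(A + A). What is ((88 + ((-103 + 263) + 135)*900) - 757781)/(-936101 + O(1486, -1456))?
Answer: 492193/5293053 ≈ 0.092988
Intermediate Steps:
O(A, p) = 2*A*(-10 + p) (O(A, p) = (-10 + p)*(2*A) = 2*A*(-10 + p))
((88 + ((-103 + 263) + 135)*900) - 757781)/(-936101 + O(1486, -1456)) = ((88 + ((-103 + 263) + 135)*900) - 757781)/(-936101 + 2*1486*(-10 - 1456)) = ((88 + (160 + 135)*900) - 757781)/(-936101 + 2*1486*(-1466)) = ((88 + 295*900) - 757781)/(-936101 - 4356952) = ((88 + 265500) - 757781)/(-5293053) = (265588 - 757781)*(-1/5293053) = -492193*(-1/5293053) = 492193/5293053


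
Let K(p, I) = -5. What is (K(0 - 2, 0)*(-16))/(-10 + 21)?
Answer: 80/11 ≈ 7.2727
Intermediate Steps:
(K(0 - 2, 0)*(-16))/(-10 + 21) = (-5*(-16))/(-10 + 21) = 80/11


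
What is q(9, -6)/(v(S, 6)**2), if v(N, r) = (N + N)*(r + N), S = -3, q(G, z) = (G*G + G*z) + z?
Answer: 7/108 ≈ 0.064815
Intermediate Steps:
q(G, z) = z + G**2 + G*z (q(G, z) = (G**2 + G*z) + z = z + G**2 + G*z)
v(N, r) = 2*N*(N + r) (v(N, r) = (2*N)*(N + r) = 2*N*(N + r))
q(9, -6)/(v(S, 6)**2) = (-6 + 9**2 + 9*(-6))/((2*(-3)*(-3 + 6))**2) = (-6 + 81 - 54)/((2*(-3)*3)**2) = 21/(-18)**2 = 21/324 = (1/324)*21 = 7/108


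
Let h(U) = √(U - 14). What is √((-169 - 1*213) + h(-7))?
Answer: √(-382 + I*√21) ≈ 0.1172 + 19.545*I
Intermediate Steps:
h(U) = √(-14 + U)
√((-169 - 1*213) + h(-7)) = √((-169 - 1*213) + √(-14 - 7)) = √((-169 - 213) + √(-21)) = √(-382 + I*√21)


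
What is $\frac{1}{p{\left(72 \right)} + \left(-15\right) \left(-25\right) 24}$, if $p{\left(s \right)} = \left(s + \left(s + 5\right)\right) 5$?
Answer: $\frac{1}{9745} \approx 0.00010262$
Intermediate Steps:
$p{\left(s \right)} = 25 + 10 s$ ($p{\left(s \right)} = \left(s + \left(5 + s\right)\right) 5 = \left(5 + 2 s\right) 5 = 25 + 10 s$)
$\frac{1}{p{\left(72 \right)} + \left(-15\right) \left(-25\right) 24} = \frac{1}{\left(25 + 10 \cdot 72\right) + \left(-15\right) \left(-25\right) 24} = \frac{1}{\left(25 + 720\right) + 375 \cdot 24} = \frac{1}{745 + 9000} = \frac{1}{9745}$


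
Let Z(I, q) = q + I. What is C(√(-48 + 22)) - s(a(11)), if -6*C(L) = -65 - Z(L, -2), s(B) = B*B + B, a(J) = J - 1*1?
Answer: -199/2 + I*√26/6 ≈ -99.5 + 0.84984*I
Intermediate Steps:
Z(I, q) = I + q
a(J) = -1 + J (a(J) = J - 1 = -1 + J)
s(B) = B + B² (s(B) = B² + B = B + B²)
C(L) = 21/2 + L/6 (C(L) = -(-65 - (L - 2))/6 = -(-65 - (-2 + L))/6 = -(-65 + (2 - L))/6 = -(-63 - L)/6 = 21/2 + L/6)
C(√(-48 + 22)) - s(a(11)) = (21/2 + √(-48 + 22)/6) - (-1 + 11)*(1 + (-1 + 11)) = (21/2 + √(-26)/6) - 10*(1 + 10) = (21/2 + (I*√26)/6) - 10*11 = (21/2 + I*√26/6) - 1*110 = (21/2 + I*√26/6) - 110 = -199/2 + I*√26/6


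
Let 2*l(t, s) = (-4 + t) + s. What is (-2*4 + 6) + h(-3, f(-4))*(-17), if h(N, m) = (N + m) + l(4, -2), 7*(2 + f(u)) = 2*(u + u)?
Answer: 972/7 ≈ 138.86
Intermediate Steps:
l(t, s) = -2 + s/2 + t/2 (l(t, s) = ((-4 + t) + s)/2 = (-4 + s + t)/2 = -2 + s/2 + t/2)
f(u) = -2 + 4*u/7 (f(u) = -2 + (2*(u + u))/7 = -2 + (2*(2*u))/7 = -2 + (4*u)/7 = -2 + 4*u/7)
h(N, m) = -1 + N + m (h(N, m) = (N + m) + (-2 + (½)*(-2) + (½)*4) = (N + m) + (-2 - 1 + 2) = (N + m) - 1 = -1 + N + m)
(-2*4 + 6) + h(-3, f(-4))*(-17) = (-2*4 + 6) + (-1 - 3 + (-2 + (4/7)*(-4)))*(-17) = (-8 + 6) + (-1 - 3 + (-2 - 16/7))*(-17) = -2 + (-1 - 3 - 30/7)*(-17) = -2 - 58/7*(-17) = -2 + 986/7 = 972/7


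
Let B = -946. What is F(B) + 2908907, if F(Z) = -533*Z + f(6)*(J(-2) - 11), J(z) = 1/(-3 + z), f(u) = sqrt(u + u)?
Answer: 3413125 - 112*sqrt(3)/5 ≈ 3.4131e+6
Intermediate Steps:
f(u) = sqrt(2)*sqrt(u) (f(u) = sqrt(2*u) = sqrt(2)*sqrt(u))
F(Z) = -533*Z - 112*sqrt(3)/5 (F(Z) = -533*Z + (sqrt(2)*sqrt(6))*(1/(-3 - 2) - 11) = -533*Z + (2*sqrt(3))*(1/(-5) - 11) = -533*Z + (2*sqrt(3))*(-1/5 - 11) = -533*Z + (2*sqrt(3))*(-56/5) = -533*Z - 112*sqrt(3)/5)
F(B) + 2908907 = (-533*(-946) - 112*sqrt(3)/5) + 2908907 = (504218 - 112*sqrt(3)/5) + 2908907 = 3413125 - 112*sqrt(3)/5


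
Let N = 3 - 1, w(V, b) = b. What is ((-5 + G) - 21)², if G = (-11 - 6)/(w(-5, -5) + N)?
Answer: 3721/9 ≈ 413.44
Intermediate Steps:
N = 2
G = 17/3 (G = (-11 - 6)/(-5 + 2) = -17/(-3) = -17*(-⅓) = 17/3 ≈ 5.6667)
((-5 + G) - 21)² = ((-5 + 17/3) - 21)² = (⅔ - 21)² = (-61/3)² = 3721/9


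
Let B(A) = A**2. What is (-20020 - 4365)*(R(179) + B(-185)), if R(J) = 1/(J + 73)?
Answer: -210313333885/252 ≈ -8.3458e+8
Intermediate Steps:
R(J) = 1/(73 + J)
(-20020 - 4365)*(R(179) + B(-185)) = (-20020 - 4365)*(1/(73 + 179) + (-185)**2) = -24385*(1/252 + 34225) = -24385*8624701/252 = -210313333885/252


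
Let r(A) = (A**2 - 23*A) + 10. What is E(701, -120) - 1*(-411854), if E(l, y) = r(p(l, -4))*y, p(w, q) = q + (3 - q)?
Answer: 417854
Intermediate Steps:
p(w, q) = 3
r(A) = 10 + A**2 - 23*A
E(l, y) = -50*y (E(l, y) = (10 + 3**2 - 23*3)*y = (10 + 9 - 69)*y = -50*y)
E(701, -120) - 1*(-411854) = -50*(-120) - 1*(-411854) = 6000 + 411854 = 417854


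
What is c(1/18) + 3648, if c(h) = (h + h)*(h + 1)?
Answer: 590995/162 ≈ 3648.1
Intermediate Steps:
c(h) = 2*h*(1 + h) (c(h) = (2*h)*(1 + h) = 2*h*(1 + h))
c(1/18) + 3648 = 2*(1 + 1/18)/18 + 3648 = 2*(1/18)*(1 + 1/18) + 3648 = 2*(1/18)*(19/18) + 3648 = 19/162 + 3648 = 590995/162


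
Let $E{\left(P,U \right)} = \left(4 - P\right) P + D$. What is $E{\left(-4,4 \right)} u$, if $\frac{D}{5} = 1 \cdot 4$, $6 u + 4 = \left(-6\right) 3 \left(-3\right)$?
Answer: $-100$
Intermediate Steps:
$u = \frac{25}{3}$ ($u = - \frac{2}{3} + \frac{\left(-6\right) 3 \left(-3\right)}{6} = - \frac{2}{3} + \frac{\left(-18\right) \left(-3\right)}{6} = - \frac{2}{3} + \frac{1}{6} \cdot 54 = - \frac{2}{3} + 9 = \frac{25}{3} \approx 8.3333$)
$D = 20$ ($D = 5 \cdot 1 \cdot 4 = 5 \cdot 4 = 20$)
$E{\left(P,U \right)} = 20 + P \left(4 - P\right)$ ($E{\left(P,U \right)} = \left(4 - P\right) P + 20 = P \left(4 - P\right) + 20 = 20 + P \left(4 - P\right)$)
$E{\left(-4,4 \right)} u = \left(20 - \left(-4\right)^{2} + 4 \left(-4\right)\right) \frac{25}{3} = \left(20 - 16 - 16\right) \frac{25}{3} = \left(-12\right) \frac{25}{3} = -100$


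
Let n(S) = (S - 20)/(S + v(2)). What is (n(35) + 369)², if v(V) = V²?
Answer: 23059204/169 ≈ 1.3645e+5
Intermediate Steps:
n(S) = (-20 + S)/(4 + S) (n(S) = (S - 20)/(S + 2²) = (-20 + S)/(S + 4) = (-20 + S)/(4 + S))
(n(35) + 369)² = ((-20 + 35)/(4 + 35) + 369)² = (15/39 + 369)² = ((1/39)*15 + 369)² = (5/13 + 369)² = (4802/13)² = 23059204/169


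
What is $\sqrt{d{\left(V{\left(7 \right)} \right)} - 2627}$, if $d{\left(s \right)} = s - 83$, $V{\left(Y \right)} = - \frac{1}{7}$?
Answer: $\frac{i \sqrt{132797}}{7} \approx 52.059 i$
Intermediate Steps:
$V{\left(Y \right)} = - \frac{1}{7}$ ($V{\left(Y \right)} = \left(-1\right) \frac{1}{7} = - \frac{1}{7}$)
$d{\left(s \right)} = -83 + s$
$\sqrt{d{\left(V{\left(7 \right)} \right)} - 2627} = \sqrt{\left(-83 - \frac{1}{7}\right) - 2627} = \sqrt{- \frac{582}{7} - 2627} = \sqrt{- \frac{18971}{7}} = \frac{i \sqrt{132797}}{7}$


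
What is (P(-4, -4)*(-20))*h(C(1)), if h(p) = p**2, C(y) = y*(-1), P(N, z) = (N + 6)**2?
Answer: -80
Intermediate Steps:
P(N, z) = (6 + N)**2
C(y) = -y
(P(-4, -4)*(-20))*h(C(1)) = ((6 - 4)**2*(-20))*(-1*1)**2 = (2**2*(-20))*(-1)**2 = (4*(-20))*1 = -80*1 = -80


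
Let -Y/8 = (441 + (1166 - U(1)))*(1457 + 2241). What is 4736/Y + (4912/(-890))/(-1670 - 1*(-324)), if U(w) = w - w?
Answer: 3560161644/889872658355 ≈ 0.0040008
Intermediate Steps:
U(w) = 0
Y = -47541488 (Y = -8*(441 + (1166 - 1*0))*(1457 + 2241) = -8*(441 + (1166 + 0))*3698 = -8*(441 + 1166)*3698 = -12856*3698 = -8*5942686 = -47541488)
4736/Y + (4912/(-890))/(-1670 - 1*(-324)) = 4736/(-47541488) + (4912/(-890))/(-1670 - 1*(-324)) = 4736*(-1/47541488) + (4912*(-1/890))/(-1670 + 324) = -296/2971343 - 2456/445/(-1346) = -296/2971343 - 2456/445*(-1/1346) = -296/2971343 + 1228/299485 = 3560161644/889872658355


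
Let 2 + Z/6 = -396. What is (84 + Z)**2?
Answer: 5308416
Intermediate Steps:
Z = -2388 (Z = -12 + 6*(-396) = -12 - 2376 = -2388)
(84 + Z)**2 = (84 - 2388)**2 = (-2304)**2 = 5308416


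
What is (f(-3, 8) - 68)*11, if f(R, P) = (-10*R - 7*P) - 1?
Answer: -1045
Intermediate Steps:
f(R, P) = -1 - 10*R - 7*P
(f(-3, 8) - 68)*11 = ((-1 - 10*(-3) - 7*8) - 68)*11 = ((-1 + 30 - 56) - 68)*11 = (-27 - 68)*11 = -95*11 = -1045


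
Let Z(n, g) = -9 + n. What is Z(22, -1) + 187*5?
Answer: 948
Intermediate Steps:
Z(22, -1) + 187*5 = (-9 + 22) + 187*5 = 13 + 935 = 948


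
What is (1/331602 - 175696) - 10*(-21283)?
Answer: 12313708669/331602 ≈ 37134.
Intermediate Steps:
(1/331602 - 175696) - 10*(-21283) = (1/331602 - 175696) + 212830 = -58261144991/331602 + 212830 = 12313708669/331602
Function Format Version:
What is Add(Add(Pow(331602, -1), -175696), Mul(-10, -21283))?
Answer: Rational(12313708669, 331602) ≈ 37134.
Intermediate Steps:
Add(Add(Pow(331602, -1), -175696), Mul(-10, -21283)) = Add(Add(Rational(1, 331602), -175696), 212830) = Add(Rational(-58261144991, 331602), 212830) = Rational(12313708669, 331602)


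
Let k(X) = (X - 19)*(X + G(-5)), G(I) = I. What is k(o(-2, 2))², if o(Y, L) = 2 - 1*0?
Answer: 2601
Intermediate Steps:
o(Y, L) = 2 (o(Y, L) = 2 + 0 = 2)
k(X) = (-19 + X)*(-5 + X) (k(X) = (X - 19)*(X - 5) = (-19 + X)*(-5 + X))
k(o(-2, 2))² = (95 + 2² - 24*2)² = (95 + 4 - 48)² = 51² = 2601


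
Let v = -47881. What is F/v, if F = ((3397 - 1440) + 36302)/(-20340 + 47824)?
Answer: -38259/1315961404 ≈ -2.9073e-5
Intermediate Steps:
F = 38259/27484 (F = (1957 + 36302)/27484 = 38259*(1/27484) = 38259/27484 ≈ 1.3920)
F/v = (38259/27484)/(-47881) = (38259/27484)*(-1/47881) = -38259/1315961404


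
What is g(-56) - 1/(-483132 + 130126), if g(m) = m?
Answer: -19768335/353006 ≈ -56.000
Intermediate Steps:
g(-56) - 1/(-483132 + 130126) = -56 - 1/(-483132 + 130126) = -56 - 1/(-353006) = -56 - 1*(-1/353006) = -56 + 1/353006 = -19768335/353006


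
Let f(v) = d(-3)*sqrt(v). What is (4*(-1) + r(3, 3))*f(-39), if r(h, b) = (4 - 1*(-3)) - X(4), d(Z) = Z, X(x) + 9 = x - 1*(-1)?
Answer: -21*I*sqrt(39) ≈ -131.15*I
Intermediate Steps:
X(x) = -8 + x (X(x) = -9 + (x - 1*(-1)) = -9 + (x + 1) = -9 + (1 + x) = -8 + x)
f(v) = -3*sqrt(v)
r(h, b) = 11 (r(h, b) = (4 - 1*(-3)) - (-8 + 4) = (4 + 3) - 1*(-4) = 7 + 4 = 11)
(4*(-1) + r(3, 3))*f(-39) = (4*(-1) + 11)*(-3*I*sqrt(39)) = (-4 + 11)*(-3*I*sqrt(39)) = 7*(-3*I*sqrt(39)) = -21*I*sqrt(39)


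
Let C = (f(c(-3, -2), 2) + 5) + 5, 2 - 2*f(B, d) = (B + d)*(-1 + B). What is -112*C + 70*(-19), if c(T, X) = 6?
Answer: -322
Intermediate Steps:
f(B, d) = 1 - (-1 + B)*(B + d)/2 (f(B, d) = 1 - (B + d)*(-1 + B)/2 = 1 - (-1 + B)*(B + d)/2)
C = -9 (C = ((1 + (1/2)*6 + (1/2)*2 - 1/2*6**2 - 1/2*6*2) + 5) + 5 = ((1 + 3 + 1 - 1/2*36 - 6) + 5) + 5 = ((1 + 3 + 1 - 18 - 6) + 5) + 5 = (-19 + 5) + 5 = -14 + 5 = -9)
-112*C + 70*(-19) = -112*(-9) + 70*(-19) = 1008 - 1330 = -322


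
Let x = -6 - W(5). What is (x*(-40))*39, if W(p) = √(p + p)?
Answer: 9360 + 1560*√10 ≈ 14293.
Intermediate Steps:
W(p) = √2*√p (W(p) = √(2*p) = √2*√p)
x = -6 - √10 (x = -6 - √2*√5 = -6 - √10 ≈ -9.1623)
(x*(-40))*39 = ((-6 - √10)*(-40))*39 = (240 + 40*√10)*39 = 9360 + 1560*√10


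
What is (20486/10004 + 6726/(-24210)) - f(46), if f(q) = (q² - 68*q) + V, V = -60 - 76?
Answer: 23205887623/20183070 ≈ 1149.8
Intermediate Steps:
V = -136
f(q) = -136 + q² - 68*q (f(q) = (q² - 68*q) - 136 = -136 + q² - 68*q)
(20486/10004 + 6726/(-24210)) - f(46) = (20486/10004 + 6726/(-24210)) - (-136 + 46² - 68*46) = (20486*(1/10004) + 6726*(-1/24210)) - (-136 + 2116 - 3128) = (10243/5002 - 1121/4035) - 1*(-1148) = 35723263/20183070 + 1148 = 23205887623/20183070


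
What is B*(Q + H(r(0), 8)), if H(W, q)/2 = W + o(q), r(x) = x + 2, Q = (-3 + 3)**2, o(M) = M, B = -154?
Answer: -3080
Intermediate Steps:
Q = 0 (Q = 0**2 = 0)
r(x) = 2 + x
H(W, q) = 2*W + 2*q (H(W, q) = 2*(W + q) = 2*W + 2*q)
B*(Q + H(r(0), 8)) = -154*(0 + (2*(2 + 0) + 2*8)) = -154*(0 + (2*2 + 16)) = -154*(0 + (4 + 16)) = -154*(0 + 20) = -154*20 = -3080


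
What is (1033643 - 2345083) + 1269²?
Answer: 298921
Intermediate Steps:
(1033643 - 2345083) + 1269² = -1311440 + 1610361 = 298921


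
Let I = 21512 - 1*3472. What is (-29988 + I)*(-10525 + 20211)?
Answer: -115728328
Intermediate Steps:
I = 18040 (I = 21512 - 3472 = 18040)
(-29988 + I)*(-10525 + 20211) = (-29988 + 18040)*(-10525 + 20211) = -11948*9686 = -115728328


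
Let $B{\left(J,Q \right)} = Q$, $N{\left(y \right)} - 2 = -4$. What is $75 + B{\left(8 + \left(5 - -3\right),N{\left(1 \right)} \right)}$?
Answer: $73$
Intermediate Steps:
$N{\left(y \right)} = -2$ ($N{\left(y \right)} = 2 - 4 = -2$)
$75 + B{\left(8 + \left(5 - -3\right),N{\left(1 \right)} \right)} = 75 - 2 = 73$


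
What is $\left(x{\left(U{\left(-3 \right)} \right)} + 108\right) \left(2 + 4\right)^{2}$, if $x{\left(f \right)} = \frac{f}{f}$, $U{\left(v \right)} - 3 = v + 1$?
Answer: $3924$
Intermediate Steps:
$U{\left(v \right)} = 4 + v$ ($U{\left(v \right)} = 3 + \left(v + 1\right) = 3 + \left(1 + v\right) = 4 + v$)
$x{\left(f \right)} = 1$
$\left(x{\left(U{\left(-3 \right)} \right)} + 108\right) \left(2 + 4\right)^{2} = \left(1 + 108\right) \left(2 + 4\right)^{2} = 109 \cdot 6^{2} = 109 \cdot 36 = 3924$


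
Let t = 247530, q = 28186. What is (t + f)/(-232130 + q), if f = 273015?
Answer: -520545/203944 ≈ -2.5524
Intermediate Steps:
(t + f)/(-232130 + q) = (247530 + 273015)/(-232130 + 28186) = 520545/(-203944) = 520545*(-1/203944) = -520545/203944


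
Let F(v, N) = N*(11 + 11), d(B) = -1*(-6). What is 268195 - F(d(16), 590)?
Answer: 255215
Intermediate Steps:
d(B) = 6
F(v, N) = 22*N (F(v, N) = N*22 = 22*N)
268195 - F(d(16), 590) = 268195 - 22*590 = 268195 - 1*12980 = 268195 - 12980 = 255215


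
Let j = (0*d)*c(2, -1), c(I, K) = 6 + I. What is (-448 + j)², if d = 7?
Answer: 200704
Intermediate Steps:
j = 0 (j = (0*7)*(6 + 2) = 0*8 = 0)
(-448 + j)² = (-448 + 0)² = (-448)² = 200704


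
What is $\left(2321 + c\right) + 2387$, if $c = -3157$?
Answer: $1551$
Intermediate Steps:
$\left(2321 + c\right) + 2387 = \left(2321 - 3157\right) + 2387 = -836 + 2387 = 1551$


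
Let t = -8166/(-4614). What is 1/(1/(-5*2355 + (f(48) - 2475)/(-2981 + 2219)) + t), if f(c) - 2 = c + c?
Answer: 6898063037/12207819475 ≈ 0.56505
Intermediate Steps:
f(c) = 2 + 2*c (f(c) = 2 + (c + c) = 2 + 2*c)
t = 1361/769 (t = -8166*(-1/4614) = 1361/769 ≈ 1.7698)
1/(1/(-5*2355 + (f(48) - 2475)/(-2981 + 2219)) + t) = 1/(1/(-5*2355 + ((2 + 2*48) - 2475)/(-2981 + 2219)) + 1361/769) = 1/(1/(-11775 + ((2 + 96) - 2475)/(-762)) + 1361/769) = 1/(1/(-11775 + (98 - 2475)*(-1/762)) + 1361/769) = 1/(1/(-11775 - 2377*(-1/762)) + 1361/769) = 1/(1/(-11775 + 2377/762) + 1361/769) = 1/(1/(-8970173/762) + 1361/769) = 1/(-762/8970173 + 1361/769) = 1/(12207819475/6898063037) = 6898063037/12207819475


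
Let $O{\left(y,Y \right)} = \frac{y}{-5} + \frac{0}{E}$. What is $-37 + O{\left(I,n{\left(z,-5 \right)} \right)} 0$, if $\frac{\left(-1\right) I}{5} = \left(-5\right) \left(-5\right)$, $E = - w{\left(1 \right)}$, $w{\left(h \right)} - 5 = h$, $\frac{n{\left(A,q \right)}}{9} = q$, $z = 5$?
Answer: $-37$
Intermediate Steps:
$n{\left(A,q \right)} = 9 q$
$w{\left(h \right)} = 5 + h$
$E = -6$ ($E = - (5 + 1) = \left(-1\right) 6 = -6$)
$I = -125$ ($I = - 5 \left(\left(-5\right) \left(-5\right)\right) = \left(-5\right) 25 = -125$)
$O{\left(y,Y \right)} = - \frac{y}{5}$ ($O{\left(y,Y \right)} = \frac{y}{-5} + \frac{0}{-6} = y \left(- \frac{1}{5}\right) + 0 \left(- \frac{1}{6}\right) = - \frac{y}{5} + 0 = - \frac{y}{5}$)
$-37 + O{\left(I,n{\left(z,-5 \right)} \right)} 0 = -37 + \left(- \frac{1}{5}\right) \left(-125\right) 0 = -37 + 25 \cdot 0 = -37 + 0 = -37$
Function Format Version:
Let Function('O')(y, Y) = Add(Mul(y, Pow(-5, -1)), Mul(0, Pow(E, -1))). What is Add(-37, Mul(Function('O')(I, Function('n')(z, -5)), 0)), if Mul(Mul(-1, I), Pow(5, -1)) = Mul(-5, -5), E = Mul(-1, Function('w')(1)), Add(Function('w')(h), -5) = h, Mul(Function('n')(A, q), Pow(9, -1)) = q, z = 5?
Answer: -37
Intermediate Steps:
Function('n')(A, q) = Mul(9, q)
Function('w')(h) = Add(5, h)
E = -6 (E = Mul(-1, Add(5, 1)) = Mul(-1, 6) = -6)
I = -125 (I = Mul(-5, Mul(-5, -5)) = Mul(-5, 25) = -125)
Function('O')(y, Y) = Mul(Rational(-1, 5), y) (Function('O')(y, Y) = Add(Mul(y, Pow(-5, -1)), Mul(0, Pow(-6, -1))) = Add(Mul(y, Rational(-1, 5)), Mul(0, Rational(-1, 6))) = Add(Mul(Rational(-1, 5), y), 0) = Mul(Rational(-1, 5), y))
Add(-37, Mul(Function('O')(I, Function('n')(z, -5)), 0)) = Add(-37, Mul(Mul(Rational(-1, 5), -125), 0)) = Add(-37, Mul(25, 0)) = Add(-37, 0) = -37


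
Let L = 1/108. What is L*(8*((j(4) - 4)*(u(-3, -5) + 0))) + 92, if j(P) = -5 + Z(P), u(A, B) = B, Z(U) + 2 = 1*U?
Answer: 2554/27 ≈ 94.593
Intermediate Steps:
Z(U) = -2 + U (Z(U) = -2 + 1*U = -2 + U)
L = 1/108 ≈ 0.0092593
j(P) = -7 + P (j(P) = -5 + (-2 + P) = -7 + P)
L*(8*((j(4) - 4)*(u(-3, -5) + 0))) + 92 = (8*(((-7 + 4) - 4)*(-5 + 0)))/108 + 92 = (8*((-3 - 4)*(-5)))/108 + 92 = (8*(-7*(-5)))/108 + 92 = (8*35)/108 + 92 = (1/108)*280 + 92 = 70/27 + 92 = 2554/27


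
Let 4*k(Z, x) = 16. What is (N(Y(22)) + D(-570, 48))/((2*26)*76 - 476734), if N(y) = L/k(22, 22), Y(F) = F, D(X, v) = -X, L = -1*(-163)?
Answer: -2443/1891128 ≈ -0.0012918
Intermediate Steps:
k(Z, x) = 4 (k(Z, x) = (¼)*16 = 4)
L = 163
N(y) = 163/4
(N(Y(22)) + D(-570, 48))/((2*26)*76 - 476734) = (163/4 - 1*(-570))/((2*26)*76 - 476734) = (163/4 + 570)/(52*76 - 476734) = 2443/(4*(3952 - 476734)) = (2443/4)/(-472782) = (2443/4)*(-1/472782) = -2443/1891128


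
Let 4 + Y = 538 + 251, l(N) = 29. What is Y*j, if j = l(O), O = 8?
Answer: 22765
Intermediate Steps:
Y = 785 (Y = -4 + (538 + 251) = -4 + 789 = 785)
j = 29
Y*j = 785*29 = 22765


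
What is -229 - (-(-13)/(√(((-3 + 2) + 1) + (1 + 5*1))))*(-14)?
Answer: -229 + 91*√6/3 ≈ -154.70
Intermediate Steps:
-229 - (-(-13)/(√(((-3 + 2) + 1) + (1 + 5*1))))*(-14) = -229 - (-(-13)/(√((-1 + 1) + (1 + 5))))*(-14) = -229 - (-(-13)/(√(0 + 6)))*(-14) = -229 - (-(-13)/(√6))*(-14) = -229 - (-(-13)*√6/6)*(-14) = -229 - 13*√6/6*(-14) = -229 - (-91)*√6/3 = -229 + 91*√6/3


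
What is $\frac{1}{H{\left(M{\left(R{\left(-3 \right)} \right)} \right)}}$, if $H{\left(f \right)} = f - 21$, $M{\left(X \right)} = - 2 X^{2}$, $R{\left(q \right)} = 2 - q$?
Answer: $- \frac{1}{71} \approx -0.014085$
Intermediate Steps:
$H{\left(f \right)} = -21 + f$
$\frac{1}{H{\left(M{\left(R{\left(-3 \right)} \right)} \right)}} = \frac{1}{-21 - 2 \left(2 - -3\right)^{2}} = \frac{1}{-21 - 2 \left(2 + 3\right)^{2}} = \frac{1}{-21 - 2 \cdot 5^{2}} = \frac{1}{-21 - 50} = \frac{1}{-71} = - \frac{1}{71}$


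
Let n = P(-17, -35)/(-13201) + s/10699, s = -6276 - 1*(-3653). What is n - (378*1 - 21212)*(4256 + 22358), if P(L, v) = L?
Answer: 78312814195129584/141237499 ≈ 5.5448e+8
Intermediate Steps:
s = -2623 (s = -6276 + 3653 = -2623)
n = -34444340/141237499 (n = -17/(-13201) - 2623/10699 = -17*(-1/13201) - 2623*1/10699 = 17/13201 - 2623/10699 = -34444340/141237499 ≈ -0.24388)
n - (378*1 - 21212)*(4256 + 22358) = -34444340/141237499 - (378*1 - 21212)*(4256 + 22358) = -34444340/141237499 - (378 - 21212)*26614 = -34444340/141237499 - (-20834)*26614 = -34444340/141237499 - 1*(-554476076) = -34444340/141237499 + 554476076 = 78312814195129584/141237499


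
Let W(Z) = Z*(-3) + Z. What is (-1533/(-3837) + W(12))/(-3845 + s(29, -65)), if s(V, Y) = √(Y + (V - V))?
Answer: 23212265/3781770222 + 6037*I*√65/3781770222 ≈ 0.0061379 + 1.287e-5*I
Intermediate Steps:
s(V, Y) = √Y (s(V, Y) = √(Y + 0) = √Y)
W(Z) = -2*Z (W(Z) = -3*Z + Z = -2*Z)
(-1533/(-3837) + W(12))/(-3845 + s(29, -65)) = (-1533/(-3837) - 2*12)/(-3845 + √(-65)) = (-1533*(-1/3837) - 24)/(-3845 + I*√65) = (511/1279 - 24)/(-3845 + I*√65) = -30185/(1279*(-3845 + I*√65))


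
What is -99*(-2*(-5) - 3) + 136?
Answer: -557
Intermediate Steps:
-99*(-2*(-5) - 3) + 136 = -99*(10 - 3) + 136 = -99*7 + 136 = -693 + 136 = -557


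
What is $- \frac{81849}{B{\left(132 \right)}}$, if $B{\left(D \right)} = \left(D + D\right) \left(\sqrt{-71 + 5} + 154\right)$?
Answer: $- \frac{190981}{95128} + \frac{27283 i \sqrt{66}}{2092816} \approx -2.0076 + 0.10591 i$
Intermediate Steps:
$B{\left(D \right)} = 2 D \left(154 + i \sqrt{66}\right)$ ($B{\left(D \right)} = 2 D \left(\sqrt{-66} + 154\right) = 2 D \left(i \sqrt{66} + 154\right) = 2 D \left(154 + i \sqrt{66}\right)$)
$- \frac{81849}{B{\left(132 \right)}} = - \frac{81849}{2 \cdot 132 \left(154 + i \sqrt{66}\right)} = - \frac{81849}{40656 + 264 i \sqrt{66}}$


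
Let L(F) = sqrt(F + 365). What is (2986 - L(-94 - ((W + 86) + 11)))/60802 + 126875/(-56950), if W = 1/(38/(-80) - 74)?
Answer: -150884021/69253478 - sqrt(171585766)/60376386 ≈ -2.1789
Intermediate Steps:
W = -40/2979 (W = 1/(38*(-1/80) - 74) = 1/(-19/40 - 74) = 1/(-2979/40) = -40/2979 ≈ -0.013427)
L(F) = sqrt(365 + F)
(2986 - L(-94 - ((W + 86) + 11)))/60802 + 126875/(-56950) = (2986 - sqrt(365 + (-94 - ((-40/2979 + 86) + 11))))/60802 + 126875/(-56950) = (2986 - sqrt(365 + (-94 - (256154/2979 + 11))))*(1/60802) + 126875*(-1/56950) = (2986 - sqrt(365 + (-94 - 1*288923/2979)))*(1/60802) - 5075/2278 = (2986 - sqrt(365 + (-94 - 288923/2979)))*(1/60802) - 5075/2278 = (2986 - sqrt(365 - 568949/2979))*(1/60802) - 5075/2278 = (2986 - sqrt(518386/2979))*(1/60802) - 5075/2278 = (2986 - sqrt(171585766)/993)*(1/60802) - 5075/2278 = (1493/30401 - sqrt(171585766)/60376386) - 5075/2278 = -150884021/69253478 - sqrt(171585766)/60376386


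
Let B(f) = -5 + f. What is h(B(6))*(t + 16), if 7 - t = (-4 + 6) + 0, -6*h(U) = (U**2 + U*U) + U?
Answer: -21/2 ≈ -10.500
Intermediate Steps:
h(U) = -U**2/3 - U/6 (h(U) = -((U**2 + U*U) + U)/6 = -((U**2 + U**2) + U)/6 = -(2*U**2 + U)/6 = -(U + 2*U**2)/6 = -U**2/3 - U/6)
t = 5 (t = 7 - ((-4 + 6) + 0) = 7 - (2 + 0) = 7 - 1*2 = 7 - 2 = 5)
h(B(6))*(t + 16) = (-(-5 + 6)*(1 + 2*(-5 + 6))/6)*(5 + 16) = -1/6*1*(1 + 2*1)*21 = -1/6*1*(1 + 2)*21 = -1/6*1*3*21 = -1/2*21 = -21/2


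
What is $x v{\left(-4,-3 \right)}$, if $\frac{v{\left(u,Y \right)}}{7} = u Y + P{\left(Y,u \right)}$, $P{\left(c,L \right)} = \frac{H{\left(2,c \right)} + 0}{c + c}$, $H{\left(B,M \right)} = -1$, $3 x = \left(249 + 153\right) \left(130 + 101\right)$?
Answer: $2636249$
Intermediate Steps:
$x = 30954$ ($x = \frac{\left(249 + 153\right) \left(130 + 101\right)}{3} = \frac{402 \cdot 231}{3} = \frac{1}{3} \cdot 92862 = 30954$)
$P{\left(c,L \right)} = - \frac{1}{2 c}$ ($P{\left(c,L \right)} = \frac{-1 + 0}{c + c} = - \frac{1}{2 c}$)
$v{\left(u,Y \right)} = - \frac{7}{2 Y} + 7 Y u$ ($v{\left(u,Y \right)} = 7 \left(u Y - \frac{1}{2 Y}\right) = 7 \left(Y u - \frac{1}{2 Y}\right) = 7 \left(- \frac{1}{2 Y} + Y u\right) = - \frac{7}{2 Y} + 7 Y u$)
$x v{\left(-4,-3 \right)} = 30954 \left(- \frac{7}{2 \left(-3\right)} + 7 \left(-3\right) \left(-4\right)\right) = 30954 \left(\left(- \frac{7}{2}\right) \left(- \frac{1}{3}\right) + 84\right) = 30954 \left(\frac{7}{6} + 84\right) = 30954 \cdot \frac{511}{6} = 2636249$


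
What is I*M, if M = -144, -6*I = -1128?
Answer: -27072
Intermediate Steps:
I = 188 (I = -⅙*(-1128) = 188)
I*M = 188*(-144) = -27072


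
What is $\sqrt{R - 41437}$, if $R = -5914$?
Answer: $i \sqrt{47351} \approx 217.6 i$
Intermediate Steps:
$\sqrt{R - 41437} = \sqrt{-5914 - 41437} = \sqrt{-47351} = i \sqrt{47351}$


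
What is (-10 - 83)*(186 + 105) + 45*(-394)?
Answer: -44793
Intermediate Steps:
(-10 - 83)*(186 + 105) + 45*(-394) = -93*291 - 17730 = -27063 - 17730 = -44793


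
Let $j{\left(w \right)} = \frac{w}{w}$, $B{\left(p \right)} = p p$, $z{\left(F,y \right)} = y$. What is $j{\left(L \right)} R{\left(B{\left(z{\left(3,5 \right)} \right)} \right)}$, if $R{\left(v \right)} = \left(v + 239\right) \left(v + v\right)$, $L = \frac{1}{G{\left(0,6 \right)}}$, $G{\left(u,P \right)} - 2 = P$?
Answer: $13200$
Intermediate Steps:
$G{\left(u,P \right)} = 2 + P$
$B{\left(p \right)} = p^{2}$
$L = \frac{1}{8}$ ($L = \frac{1}{2 + 6} = \frac{1}{8} \approx 0.125$)
$R{\left(v \right)} = 2 v \left(239 + v\right)$ ($R{\left(v \right)} = \left(239 + v\right) 2 v = 2 v \left(239 + v\right)$)
$j{\left(w \right)} = 1$
$j{\left(L \right)} R{\left(B{\left(z{\left(3,5 \right)} \right)} \right)} = 1 \cdot 2 \cdot 5^{2} \left(239 + 5^{2}\right) = 1 \cdot 2 \cdot 25 \left(239 + 25\right) = 1 \cdot 2 \cdot 25 \cdot 264 = 1 \cdot 13200 = 13200$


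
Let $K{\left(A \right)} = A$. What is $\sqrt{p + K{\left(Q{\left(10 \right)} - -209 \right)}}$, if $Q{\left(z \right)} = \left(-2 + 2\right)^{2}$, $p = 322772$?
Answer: $\sqrt{322981} \approx 568.31$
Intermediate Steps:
$Q{\left(z \right)} = 0$ ($Q{\left(z \right)} = 0^{2} = 0$)
$\sqrt{p + K{\left(Q{\left(10 \right)} - -209 \right)}} = \sqrt{322772 + \left(0 - -209\right)} = \sqrt{322772 + \left(0 + 209\right)} = \sqrt{322772 + 209} = \sqrt{322981}$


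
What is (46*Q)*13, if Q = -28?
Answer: -16744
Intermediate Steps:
(46*Q)*13 = (46*(-28))*13 = -1288*13 = -16744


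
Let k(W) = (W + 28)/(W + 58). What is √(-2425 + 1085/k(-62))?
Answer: I*√663935/17 ≈ 47.931*I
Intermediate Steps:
k(W) = (28 + W)/(58 + W)
√(-2425 + 1085/k(-62)) = √(-2425 + 1085/(((28 - 62)/(58 - 62)))) = √(-2425 + 1085/((-34/(-4)))) = √(-2425 + 1085/((-¼*(-34)))) = √(-2425 + 1085/(17/2)) = √(-2425 + 1085*(2/17)) = √(-2425 + 2170/17) = √(-39055/17) = I*√663935/17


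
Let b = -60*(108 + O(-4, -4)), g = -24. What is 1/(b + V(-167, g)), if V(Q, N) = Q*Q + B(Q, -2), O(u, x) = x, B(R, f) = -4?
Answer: 1/21645 ≈ 4.6200e-5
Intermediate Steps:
V(Q, N) = -4 + Q² (V(Q, N) = Q*Q - 4 = Q² - 4 = -4 + Q²)
b = -6240 (b = -60*(108 - 4) = -60*104 = -6240)
1/(b + V(-167, g)) = 1/(-6240 + (-4 + (-167)²)) = 1/(-6240 + (-4 + 27889)) = 1/(-6240 + 27885) = 1/21645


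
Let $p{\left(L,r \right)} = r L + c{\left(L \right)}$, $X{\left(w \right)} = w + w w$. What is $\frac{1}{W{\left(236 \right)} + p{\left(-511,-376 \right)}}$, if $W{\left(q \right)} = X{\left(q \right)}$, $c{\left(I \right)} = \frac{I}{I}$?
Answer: $\frac{1}{248069} \approx 4.0311 \cdot 10^{-6}$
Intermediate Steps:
$X{\left(w \right)} = w + w^{2}$
$c{\left(I \right)} = 1$
$p{\left(L,r \right)} = 1 + L r$ ($p{\left(L,r \right)} = r L + 1 = L r + 1 = 1 + L r$)
$W{\left(q \right)} = q \left(1 + q\right)$
$\frac{1}{W{\left(236 \right)} + p{\left(-511,-376 \right)}} = \frac{1}{236 \left(1 + 236\right) + \left(1 - -192136\right)} = \frac{1}{236 \cdot 237 + \left(1 + 192136\right)} = \frac{1}{55932 + 192137} = \frac{1}{248069}$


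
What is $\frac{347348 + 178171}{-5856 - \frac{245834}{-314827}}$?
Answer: $- \frac{165447570213}{1843381078} \approx -89.752$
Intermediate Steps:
$\frac{347348 + 178171}{-5856 - \frac{245834}{-314827}} = \frac{525519}{-5856 - - \frac{245834}{314827}} = \frac{525519}{-5856 + \frac{245834}{314827}} = \frac{525519}{- \frac{1843381078}{314827}} = 525519 \left(- \frac{314827}{1843381078}\right) = - \frac{165447570213}{1843381078}$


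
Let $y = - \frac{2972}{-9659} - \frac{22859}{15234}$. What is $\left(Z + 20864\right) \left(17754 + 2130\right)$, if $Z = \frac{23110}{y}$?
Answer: $\frac{6998630416176}{236231} \approx 2.9626 \cdot 10^{7}$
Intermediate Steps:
$y = - \frac{236231}{198042}$ ($y = \left(-2972\right) \left(- \frac{1}{9659}\right) - \frac{22859}{15234} = \frac{4}{13} - \frac{22859}{15234} = - \frac{236231}{198042} \approx -1.1928$)
$Z = - \frac{4576750620}{236231}$ ($Z = \frac{23110}{- \frac{236231}{198042}} = 23110 \left(- \frac{198042}{236231}\right) = - \frac{4576750620}{236231} \approx -19374.0$)
$\left(Z + 20864\right) \left(17754 + 2130\right) = \left(- \frac{4576750620}{236231} + 20864\right) \left(17754 + 2130\right) = \frac{351972964}{236231} \cdot 19884 = \frac{6998630416176}{236231}$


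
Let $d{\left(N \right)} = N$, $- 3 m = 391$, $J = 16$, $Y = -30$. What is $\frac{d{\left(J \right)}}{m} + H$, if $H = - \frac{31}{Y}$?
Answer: $\frac{10681}{11730} \approx 0.91057$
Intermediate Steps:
$m = - \frac{391}{3}$ ($m = \left(- \frac{1}{3}\right) 391 = - \frac{391}{3} \approx -130.33$)
$H = \frac{31}{30}$ ($H = - \frac{31}{-30} = \left(-31\right) \left(- \frac{1}{30}\right) = \frac{31}{30} \approx 1.0333$)
$\frac{d{\left(J \right)}}{m} + H = \frac{16}{- \frac{391}{3}} + \frac{31}{30} = 16 \left(- \frac{3}{391}\right) + \frac{31}{30} = - \frac{48}{391} + \frac{31}{30} = \frac{10681}{11730}$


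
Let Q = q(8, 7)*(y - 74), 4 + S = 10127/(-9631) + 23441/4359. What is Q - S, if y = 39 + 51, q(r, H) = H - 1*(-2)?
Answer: 6031649614/41981529 ≈ 143.67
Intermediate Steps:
q(r, H) = 2 + H (q(r, H) = H + 2 = 2 + H)
y = 90
S = 13690562/41981529 (S = -4 + (10127/(-9631) + 23441/4359) = -4 + (10127*(-1/9631) + 23441*(1/4359)) = -4 + (-10127/9631 + 23441/4359) = -4 + 181616678/41981529 = 13690562/41981529 ≈ 0.32611)
Q = 144 (Q = (2 + 7)*(90 - 74) = 9*16 = 144)
Q - S = 144 - 1*13690562/41981529 = 144 - 13690562/41981529 = 6031649614/41981529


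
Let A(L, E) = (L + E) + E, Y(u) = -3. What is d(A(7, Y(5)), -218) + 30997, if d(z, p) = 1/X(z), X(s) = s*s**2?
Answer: 30998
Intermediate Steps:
X(s) = s**3
A(L, E) = L + 2*E (A(L, E) = (E + L) + E = L + 2*E)
d(z, p) = z**(-3) (d(z, p) = 1/(z**3) = z**(-3))
d(A(7, Y(5)), -218) + 30997 = (7 + 2*(-3))**(-3) + 30997 = (7 - 6)**(-3) + 30997 = 1**(-3) + 30997 = 1 + 30997 = 30998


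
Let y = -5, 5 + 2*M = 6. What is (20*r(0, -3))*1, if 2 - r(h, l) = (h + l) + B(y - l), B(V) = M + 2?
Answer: 50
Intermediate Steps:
M = 1/2 (M = -5/2 + (1/2)*6 = -5/2 + 3 = 1/2 ≈ 0.50000)
B(V) = 5/2 (B(V) = 1/2 + 2 = 5/2)
r(h, l) = -1/2 - h - l (r(h, l) = 2 - ((h + l) + 5/2) = 2 - (5/2 + h + l) = 2 + (-5/2 - h - l) = -1/2 - h - l)
(20*r(0, -3))*1 = (20*(-1/2 - 1*0 - 1*(-3)))*1 = (20*(-1/2 + 0 + 3))*1 = (20*(5/2))*1 = 50*1 = 50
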